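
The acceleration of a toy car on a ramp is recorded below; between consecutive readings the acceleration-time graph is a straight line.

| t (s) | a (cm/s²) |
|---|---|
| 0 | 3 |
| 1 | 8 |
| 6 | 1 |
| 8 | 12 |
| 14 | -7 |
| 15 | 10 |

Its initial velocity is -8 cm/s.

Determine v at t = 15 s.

Δv equals the area under the a-t graph; then v = v₀ + Δv.
0–1 s: ½(3 + 8)(1) = 5.5 cm/s
1–6 s: ½(8 + 1)(5) = 22.5 cm/s
6–8 s: ½(1 + 12)(2) = 13 cm/s
8–14 s: ½(12 + -7)(6) = 15 cm/s
14–15 s: ½(-7 + 10)(1) = 1.5 cm/s
Δv = 57.5 cm/s, so v(15) = -8 + (57.5) = 49.5 cm/s.

49.5 cm/s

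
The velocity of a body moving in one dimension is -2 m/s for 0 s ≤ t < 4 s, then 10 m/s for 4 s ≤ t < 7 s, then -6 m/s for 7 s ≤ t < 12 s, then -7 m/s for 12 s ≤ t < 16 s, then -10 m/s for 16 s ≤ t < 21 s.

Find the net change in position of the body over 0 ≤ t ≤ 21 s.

Displacement is the signed area under the v-t curve.
0–4 s: -2 × 4 = -8 m
4–7 s: 10 × 3 = 30 m
7–12 s: -6 × 5 = -30 m
12–16 s: -7 × 4 = -28 m
16–21 s: -10 × 5 = -50 m
Net displacement = -86 m

-86 m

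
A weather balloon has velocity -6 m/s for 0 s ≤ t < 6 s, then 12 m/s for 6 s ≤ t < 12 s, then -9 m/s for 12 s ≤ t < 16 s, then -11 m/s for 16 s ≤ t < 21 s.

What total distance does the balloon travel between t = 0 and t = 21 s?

199 m

Distance (not displacement) is the total path length: add the absolute areas under v-t.
0–6 s: |-6| × 6 = 36 m
6–12 s: |12| × 6 = 72 m
12–16 s: |-9| × 4 = 36 m
16–21 s: |-11| × 5 = 55 m
Total distance = 199 m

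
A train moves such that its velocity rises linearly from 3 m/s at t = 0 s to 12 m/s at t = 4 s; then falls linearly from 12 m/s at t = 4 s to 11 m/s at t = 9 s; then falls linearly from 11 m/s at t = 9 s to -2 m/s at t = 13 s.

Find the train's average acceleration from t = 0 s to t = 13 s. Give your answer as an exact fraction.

Average acceleration = Δv/Δt = (-2 − 3)/(13 − 0) = -5/13 m/s².

-5/13 m/s²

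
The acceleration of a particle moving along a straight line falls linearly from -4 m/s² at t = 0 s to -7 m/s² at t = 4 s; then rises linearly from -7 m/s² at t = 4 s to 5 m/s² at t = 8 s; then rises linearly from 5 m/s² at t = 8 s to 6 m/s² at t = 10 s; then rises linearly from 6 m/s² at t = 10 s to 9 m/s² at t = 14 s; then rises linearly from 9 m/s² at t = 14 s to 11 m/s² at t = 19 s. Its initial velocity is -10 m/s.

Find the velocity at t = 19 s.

Δv equals the area under the a-t graph; then v = v₀ + Δv.
0–4 s: ½(-4 + -7)(4) = -22 m/s
4–8 s: ½(-7 + 5)(4) = -4 m/s
8–10 s: ½(5 + 6)(2) = 11 m/s
10–14 s: ½(6 + 9)(4) = 30 m/s
14–19 s: ½(9 + 11)(5) = 50 m/s
Δv = 65 m/s, so v(19) = -10 + (65) = 55 m/s.

55 m/s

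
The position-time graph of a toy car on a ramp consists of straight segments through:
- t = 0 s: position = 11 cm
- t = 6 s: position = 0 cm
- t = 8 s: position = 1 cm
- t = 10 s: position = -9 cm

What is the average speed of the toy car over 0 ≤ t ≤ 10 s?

2.2 cm/s

Average speed = (total path length)/(elapsed time); on a piecewise-linear x-t graph the path length is Σ|Δx|.
0–6 s: |Δx| = |0 − 11| = 11 cm
6–8 s: |Δx| = |1 − 0| = 1 cm
8–10 s: |Δx| = |-9 − 1| = 10 cm
Total path = 22 cm; average speed = 22/10 = 2.2 cm/s.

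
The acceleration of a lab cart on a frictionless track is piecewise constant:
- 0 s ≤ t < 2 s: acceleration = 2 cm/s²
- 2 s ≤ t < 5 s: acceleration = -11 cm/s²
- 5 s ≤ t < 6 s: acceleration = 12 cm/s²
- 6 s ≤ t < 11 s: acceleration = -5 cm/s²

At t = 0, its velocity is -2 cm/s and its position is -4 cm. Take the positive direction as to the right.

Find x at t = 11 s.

-230 cm

On each constant-a segment, Δv = aΔt and Δx = v₀Δt + ½aΔt²; chain segment to segment.
0–2 s: v starts -2 cm/s; Δx = -2·2 + ½·2·2² = 0 cm; v ends 2 cm/s.
2–5 s: v starts 2 cm/s; Δx = 2·3 + ½·-11·3² = -43.5 cm; v ends -31 cm/s.
5–6 s: v starts -31 cm/s; Δx = -31·1 + ½·12·1² = -25 cm; v ends -19 cm/s.
6–11 s: v starts -19 cm/s; Δx = -19·5 + ½·-5·5² = -157.5 cm; v ends -44 cm/s.
x(11) = -4 + Σ Δx = -230 cm.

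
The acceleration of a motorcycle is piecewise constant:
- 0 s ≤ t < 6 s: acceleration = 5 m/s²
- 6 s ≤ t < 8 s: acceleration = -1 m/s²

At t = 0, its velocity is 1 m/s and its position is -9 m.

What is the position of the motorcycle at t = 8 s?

147 m

On each constant-a segment, Δv = aΔt and Δx = v₀Δt + ½aΔt²; chain segment to segment.
0–6 s: v starts 1 m/s; Δx = 1·6 + ½·5·6² = 96 m; v ends 31 m/s.
6–8 s: v starts 31 m/s; Δx = 31·2 + ½·-1·2² = 60 m; v ends 29 m/s.
x(8) = -9 + Σ Δx = 147 m.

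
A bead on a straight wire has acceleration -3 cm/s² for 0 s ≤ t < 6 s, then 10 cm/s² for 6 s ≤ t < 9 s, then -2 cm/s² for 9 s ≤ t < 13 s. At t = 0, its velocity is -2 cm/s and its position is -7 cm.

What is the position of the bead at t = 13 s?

-64 cm

On each constant-a segment, Δv = aΔt and Δx = v₀Δt + ½aΔt²; chain segment to segment.
0–6 s: v starts -2 cm/s; Δx = -2·6 + ½·-3·6² = -66 cm; v ends -20 cm/s.
6–9 s: v starts -20 cm/s; Δx = -20·3 + ½·10·3² = -15 cm; v ends 10 cm/s.
9–13 s: v starts 10 cm/s; Δx = 10·4 + ½·-2·4² = 24 cm; v ends 2 cm/s.
x(13) = -7 + Σ Δx = -64 cm.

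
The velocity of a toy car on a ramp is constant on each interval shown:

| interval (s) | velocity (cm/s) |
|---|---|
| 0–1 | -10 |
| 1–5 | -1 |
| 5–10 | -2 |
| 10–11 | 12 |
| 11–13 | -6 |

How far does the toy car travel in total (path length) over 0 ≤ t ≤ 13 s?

48 cm

Total distance travelled is ∫|v| dt — sum the magnitudes of each area piece.
0–1 s: |-10| × 1 = 10 cm
1–5 s: |-1| × 4 = 4 cm
5–10 s: |-2| × 5 = 10 cm
10–11 s: |12| × 1 = 12 cm
11–13 s: |-6| × 2 = 12 cm
Total distance = 48 cm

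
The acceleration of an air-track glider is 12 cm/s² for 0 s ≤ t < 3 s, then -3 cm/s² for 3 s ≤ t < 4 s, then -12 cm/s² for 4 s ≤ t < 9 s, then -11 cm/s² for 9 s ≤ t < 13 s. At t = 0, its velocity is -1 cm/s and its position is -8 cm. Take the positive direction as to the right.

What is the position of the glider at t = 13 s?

On each constant-a segment, Δv = aΔt and Δx = v₀Δt + ½aΔt²; chain segment to segment.
0–3 s: v starts -1 cm/s; Δx = -1·3 + ½·12·3² = 51 cm; v ends 35 cm/s.
3–4 s: v starts 35 cm/s; Δx = 35·1 + ½·-3·1² = 33.5 cm; v ends 32 cm/s.
4–9 s: v starts 32 cm/s; Δx = 32·5 + ½·-12·5² = 10 cm; v ends -28 cm/s.
9–13 s: v starts -28 cm/s; Δx = -28·4 + ½·-11·4² = -200 cm; v ends -72 cm/s.
x(13) = -8 + Σ Δx = -113.5 cm.

-113.5 cm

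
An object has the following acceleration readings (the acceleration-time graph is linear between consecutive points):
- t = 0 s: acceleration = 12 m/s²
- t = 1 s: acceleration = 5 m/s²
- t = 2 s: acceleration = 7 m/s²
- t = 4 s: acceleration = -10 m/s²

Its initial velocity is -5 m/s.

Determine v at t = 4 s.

Δv equals the area under the a-t graph; then v = v₀ + Δv.
0–1 s: ½(12 + 5)(1) = 8.5 m/s
1–2 s: ½(5 + 7)(1) = 6 m/s
2–4 s: ½(7 + -10)(2) = -3 m/s
Δv = 11.5 m/s, so v(4) = -5 + (11.5) = 6.5 m/s.

6.5 m/s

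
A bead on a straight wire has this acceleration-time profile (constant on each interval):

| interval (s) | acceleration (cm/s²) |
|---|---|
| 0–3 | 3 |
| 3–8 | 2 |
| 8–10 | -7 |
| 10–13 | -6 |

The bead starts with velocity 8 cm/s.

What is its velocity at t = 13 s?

Δv equals the area under the a-t graph; then v = v₀ + Δv.
0–3 s: 3 × 3 = 9 cm/s
3–8 s: 2 × 5 = 10 cm/s
8–10 s: -7 × 2 = -14 cm/s
10–13 s: -6 × 3 = -18 cm/s
Δv = -13 cm/s, so v(13) = 8 + (-13) = -5 cm/s.

-5 cm/s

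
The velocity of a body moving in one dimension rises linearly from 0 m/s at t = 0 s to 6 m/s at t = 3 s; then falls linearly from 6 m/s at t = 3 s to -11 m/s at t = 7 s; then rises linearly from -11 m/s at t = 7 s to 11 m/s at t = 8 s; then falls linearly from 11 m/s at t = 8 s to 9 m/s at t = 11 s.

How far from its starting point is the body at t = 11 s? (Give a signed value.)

29 m

Net displacement equals the area under the velocity-time graph (areas below the axis count negative).
0–3 s: ½(0 + 6)(3) = 9 m
3–7 s: ½(6 + -11)(4) = -10 m
7–8 s: ½(-11 + 11)(1) = 0 m
8–11 s: ½(11 + 9)(3) = 30 m
Net displacement = 29 m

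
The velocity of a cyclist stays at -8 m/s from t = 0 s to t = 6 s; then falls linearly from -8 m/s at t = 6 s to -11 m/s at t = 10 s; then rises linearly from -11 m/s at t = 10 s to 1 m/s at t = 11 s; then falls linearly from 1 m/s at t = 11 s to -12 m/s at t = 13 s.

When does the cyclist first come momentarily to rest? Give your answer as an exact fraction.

v changes sign on 10–11 s (from -11 to 1); the graph is linear there, so v = 0 at t = 10 + (11)·(11 − 10)/(1 − -11) = 131/12 s.

t = 131/12 s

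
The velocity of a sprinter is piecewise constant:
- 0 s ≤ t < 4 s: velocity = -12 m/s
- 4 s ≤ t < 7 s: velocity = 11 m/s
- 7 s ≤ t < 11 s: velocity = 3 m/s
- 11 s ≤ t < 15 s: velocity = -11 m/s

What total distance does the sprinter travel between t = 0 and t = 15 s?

Total distance travelled is ∫|v| dt — sum the magnitudes of each area piece.
0–4 s: |-12| × 4 = 48 m
4–7 s: |11| × 3 = 33 m
7–11 s: |3| × 4 = 12 m
11–15 s: |-11| × 4 = 44 m
Total distance = 137 m

137 m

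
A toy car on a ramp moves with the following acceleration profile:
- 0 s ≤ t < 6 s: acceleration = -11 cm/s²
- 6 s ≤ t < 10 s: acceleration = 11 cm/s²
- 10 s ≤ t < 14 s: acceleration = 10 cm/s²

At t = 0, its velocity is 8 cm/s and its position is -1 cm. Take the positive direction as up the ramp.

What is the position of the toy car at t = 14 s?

On each constant-a segment, Δv = aΔt and Δx = v₀Δt + ½aΔt²; chain segment to segment.
0–6 s: v starts 8 cm/s; Δx = 8·6 + ½·-11·6² = -150 cm; v ends -58 cm/s.
6–10 s: v starts -58 cm/s; Δx = -58·4 + ½·11·4² = -144 cm; v ends -14 cm/s.
10–14 s: v starts -14 cm/s; Δx = -14·4 + ½·10·4² = 24 cm; v ends 26 cm/s.
x(14) = -1 + Σ Δx = -271 cm.

-271 cm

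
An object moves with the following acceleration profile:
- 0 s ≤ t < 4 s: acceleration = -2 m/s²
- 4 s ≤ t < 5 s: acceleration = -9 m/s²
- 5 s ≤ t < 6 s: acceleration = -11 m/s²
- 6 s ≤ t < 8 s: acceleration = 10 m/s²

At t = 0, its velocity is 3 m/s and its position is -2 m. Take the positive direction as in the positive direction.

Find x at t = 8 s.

-65 m

On each constant-a segment, Δv = aΔt and Δx = v₀Δt + ½aΔt²; chain segment to segment.
0–4 s: v starts 3 m/s; Δx = 3·4 + ½·-2·4² = -4 m; v ends -5 m/s.
4–5 s: v starts -5 m/s; Δx = -5·1 + ½·-9·1² = -9.5 m; v ends -14 m/s.
5–6 s: v starts -14 m/s; Δx = -14·1 + ½·-11·1² = -19.5 m; v ends -25 m/s.
6–8 s: v starts -25 m/s; Δx = -25·2 + ½·10·2² = -30 m; v ends -5 m/s.
x(8) = -2 + Σ Δx = -65 m.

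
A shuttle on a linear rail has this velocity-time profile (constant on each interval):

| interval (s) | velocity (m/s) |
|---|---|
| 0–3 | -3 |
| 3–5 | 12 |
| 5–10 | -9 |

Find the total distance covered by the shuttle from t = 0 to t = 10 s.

Total distance travelled is ∫|v| dt — sum the magnitudes of each area piece.
0–3 s: |-3| × 3 = 9 m
3–5 s: |12| × 2 = 24 m
5–10 s: |-9| × 5 = 45 m
Total distance = 78 m

78 m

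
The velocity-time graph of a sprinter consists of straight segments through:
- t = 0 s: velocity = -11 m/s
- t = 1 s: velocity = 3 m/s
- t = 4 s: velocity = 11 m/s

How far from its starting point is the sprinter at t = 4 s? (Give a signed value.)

17 m

Displacement is the signed area under the v-t curve.
0–1 s: ½(-11 + 3)(1) = -4 m
1–4 s: ½(3 + 11)(3) = 21 m
Net displacement = 17 m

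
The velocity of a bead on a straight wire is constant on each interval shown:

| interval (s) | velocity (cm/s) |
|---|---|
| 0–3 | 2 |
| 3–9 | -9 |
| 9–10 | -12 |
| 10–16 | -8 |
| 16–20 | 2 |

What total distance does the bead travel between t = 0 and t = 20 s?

Total distance travelled is ∫|v| dt — sum the magnitudes of each area piece.
0–3 s: |2| × 3 = 6 cm
3–9 s: |-9| × 6 = 54 cm
9–10 s: |-12| × 1 = 12 cm
10–16 s: |-8| × 6 = 48 cm
16–20 s: |2| × 4 = 8 cm
Total distance = 128 cm

128 cm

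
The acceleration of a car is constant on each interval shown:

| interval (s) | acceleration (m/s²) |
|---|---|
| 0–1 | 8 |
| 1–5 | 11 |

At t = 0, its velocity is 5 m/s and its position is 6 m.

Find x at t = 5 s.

On each constant-a segment, Δv = aΔt and Δx = v₀Δt + ½aΔt²; chain segment to segment.
0–1 s: v starts 5 m/s; Δx = 5·1 + ½·8·1² = 9 m; v ends 13 m/s.
1–5 s: v starts 13 m/s; Δx = 13·4 + ½·11·4² = 140 m; v ends 57 m/s.
x(5) = 6 + Σ Δx = 155 m.

155 m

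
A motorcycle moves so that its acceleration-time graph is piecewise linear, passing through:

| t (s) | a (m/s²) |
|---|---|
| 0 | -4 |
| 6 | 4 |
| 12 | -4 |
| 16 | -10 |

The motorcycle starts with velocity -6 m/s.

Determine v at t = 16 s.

-34 m/s

Δv equals the area under the a-t graph; then v = v₀ + Δv.
0–6 s: ½(-4 + 4)(6) = 0 m/s
6–12 s: ½(4 + -4)(6) = 0 m/s
12–16 s: ½(-4 + -10)(4) = -28 m/s
Δv = -28 m/s, so v(16) = -6 + (-28) = -34 m/s.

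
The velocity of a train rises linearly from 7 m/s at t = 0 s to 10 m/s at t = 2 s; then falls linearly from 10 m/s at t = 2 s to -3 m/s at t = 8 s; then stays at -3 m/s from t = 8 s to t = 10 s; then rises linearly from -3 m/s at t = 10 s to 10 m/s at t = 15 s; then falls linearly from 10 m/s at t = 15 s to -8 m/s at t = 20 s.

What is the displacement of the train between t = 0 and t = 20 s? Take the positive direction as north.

Displacement is the signed area under the v-t curve.
0–2 s: ½(7 + 10)(2) = 17 m
2–8 s: ½(10 + -3)(6) = 21 m
8–10 s: -3 × 2 = -6 m
10–15 s: ½(-3 + 10)(5) = 17.5 m
15–20 s: ½(10 + -8)(5) = 5 m
Net displacement = 54.5 m

54.5 m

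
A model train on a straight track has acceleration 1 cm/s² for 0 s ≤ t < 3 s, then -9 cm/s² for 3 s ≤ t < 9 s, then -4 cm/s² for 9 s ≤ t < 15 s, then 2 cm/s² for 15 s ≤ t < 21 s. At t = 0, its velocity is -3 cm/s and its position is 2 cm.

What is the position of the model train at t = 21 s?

On each constant-a segment, Δv = aΔt and Δx = v₀Δt + ½aΔt²; chain segment to segment.
0–3 s: v starts -3 cm/s; Δx = -3·3 + ½·1·3² = -4.5 cm; v ends 0 cm/s.
3–9 s: v starts 0 cm/s; Δx = 0·6 + ½·-9·6² = -162 cm; v ends -54 cm/s.
9–15 s: v starts -54 cm/s; Δx = -54·6 + ½·-4·6² = -396 cm; v ends -78 cm/s.
15–21 s: v starts -78 cm/s; Δx = -78·6 + ½·2·6² = -432 cm; v ends -66 cm/s.
x(21) = 2 + Σ Δx = -992.5 cm.

-992.5 cm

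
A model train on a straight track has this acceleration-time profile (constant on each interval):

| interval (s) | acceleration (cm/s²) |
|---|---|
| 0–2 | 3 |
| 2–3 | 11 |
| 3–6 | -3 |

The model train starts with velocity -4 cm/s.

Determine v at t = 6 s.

4 cm/s

Δv equals the area under the a-t graph; then v = v₀ + Δv.
0–2 s: 3 × 2 = 6 cm/s
2–3 s: 11 × 1 = 11 cm/s
3–6 s: -3 × 3 = -9 cm/s
Δv = 8 cm/s, so v(6) = -4 + (8) = 4 cm/s.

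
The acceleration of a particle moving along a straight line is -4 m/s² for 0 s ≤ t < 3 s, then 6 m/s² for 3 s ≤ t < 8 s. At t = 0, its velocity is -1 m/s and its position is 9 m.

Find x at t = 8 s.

-2 m

On each constant-a segment, Δv = aΔt and Δx = v₀Δt + ½aΔt²; chain segment to segment.
0–3 s: v starts -1 m/s; Δx = -1·3 + ½·-4·3² = -21 m; v ends -13 m/s.
3–8 s: v starts -13 m/s; Δx = -13·5 + ½·6·5² = 10 m; v ends 17 m/s.
x(8) = 9 + Σ Δx = -2 m.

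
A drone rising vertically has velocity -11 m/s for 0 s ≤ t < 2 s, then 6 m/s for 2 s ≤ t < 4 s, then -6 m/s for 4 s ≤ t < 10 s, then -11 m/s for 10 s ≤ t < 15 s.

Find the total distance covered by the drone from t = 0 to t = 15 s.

125 m

Distance (not displacement) is the total path length: add the absolute areas under v-t.
0–2 s: |-11| × 2 = 22 m
2–4 s: |6| × 2 = 12 m
4–10 s: |-6| × 6 = 36 m
10–15 s: |-11| × 5 = 55 m
Total distance = 125 m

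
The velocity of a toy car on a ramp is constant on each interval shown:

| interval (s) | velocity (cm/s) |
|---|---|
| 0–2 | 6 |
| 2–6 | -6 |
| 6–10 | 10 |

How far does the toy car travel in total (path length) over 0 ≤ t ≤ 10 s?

Distance (not displacement) is the total path length: add the absolute areas under v-t.
0–2 s: |6| × 2 = 12 cm
2–6 s: |-6| × 4 = 24 cm
6–10 s: |10| × 4 = 40 cm
Total distance = 76 cm

76 cm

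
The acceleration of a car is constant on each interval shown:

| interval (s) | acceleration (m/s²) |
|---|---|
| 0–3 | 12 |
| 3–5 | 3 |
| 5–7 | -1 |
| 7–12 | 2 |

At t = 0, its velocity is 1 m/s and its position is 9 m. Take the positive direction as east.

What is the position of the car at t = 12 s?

On each constant-a segment, Δv = aΔt and Δx = v₀Δt + ½aΔt²; chain segment to segment.
0–3 s: v starts 1 m/s; Δx = 1·3 + ½·12·3² = 57 m; v ends 37 m/s.
3–5 s: v starts 37 m/s; Δx = 37·2 + ½·3·2² = 80 m; v ends 43 m/s.
5–7 s: v starts 43 m/s; Δx = 43·2 + ½·-1·2² = 84 m; v ends 41 m/s.
7–12 s: v starts 41 m/s; Δx = 41·5 + ½·2·5² = 230 m; v ends 51 m/s.
x(12) = 9 + Σ Δx = 460 m.

460 m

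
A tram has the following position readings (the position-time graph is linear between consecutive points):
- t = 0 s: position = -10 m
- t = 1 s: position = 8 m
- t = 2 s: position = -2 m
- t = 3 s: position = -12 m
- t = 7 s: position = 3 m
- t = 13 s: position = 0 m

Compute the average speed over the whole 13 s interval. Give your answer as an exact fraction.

56/13 m/s

Average speed = (total path length)/(elapsed time); on a piecewise-linear x-t graph the path length is Σ|Δx|.
0–1 s: |Δx| = |8 − -10| = 18 m
1–2 s: |Δx| = |-2 − 8| = 10 m
2–3 s: |Δx| = |-12 − -2| = 10 m
3–7 s: |Δx| = |3 − -12| = 15 m
7–13 s: |Δx| = |0 − 3| = 3 m
Total path = 56 m; average speed = 56/13 = 56/13 m/s.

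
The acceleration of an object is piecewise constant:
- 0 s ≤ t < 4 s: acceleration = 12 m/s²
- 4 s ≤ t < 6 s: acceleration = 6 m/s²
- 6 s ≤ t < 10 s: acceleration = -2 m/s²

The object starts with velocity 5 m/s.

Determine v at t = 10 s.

57 m/s

Δv equals the area under the a-t graph; then v = v₀ + Δv.
0–4 s: 12 × 4 = 48 m/s
4–6 s: 6 × 2 = 12 m/s
6–10 s: -2 × 4 = -8 m/s
Δv = 52 m/s, so v(10) = 5 + (52) = 57 m/s.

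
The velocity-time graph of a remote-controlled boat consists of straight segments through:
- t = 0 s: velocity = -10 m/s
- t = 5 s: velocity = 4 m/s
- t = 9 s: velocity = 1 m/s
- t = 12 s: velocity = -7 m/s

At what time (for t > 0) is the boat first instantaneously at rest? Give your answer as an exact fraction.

t = 25/7 s

v changes sign on 0–5 s (from -10 to 4); the graph is linear there, so v = 0 at t = 0 + (10)·(5 − 0)/(4 − -10) = 25/7 s.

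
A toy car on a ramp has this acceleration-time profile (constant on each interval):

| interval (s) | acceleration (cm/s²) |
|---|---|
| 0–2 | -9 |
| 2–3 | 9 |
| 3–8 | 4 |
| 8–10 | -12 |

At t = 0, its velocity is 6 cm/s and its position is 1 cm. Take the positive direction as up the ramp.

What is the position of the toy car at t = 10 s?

32.5 cm

On each constant-a segment, Δv = aΔt and Δx = v₀Δt + ½aΔt²; chain segment to segment.
0–2 s: v starts 6 cm/s; Δx = 6·2 + ½·-9·2² = -6 cm; v ends -12 cm/s.
2–3 s: v starts -12 cm/s; Δx = -12·1 + ½·9·1² = -7.5 cm; v ends -3 cm/s.
3–8 s: v starts -3 cm/s; Δx = -3·5 + ½·4·5² = 35 cm; v ends 17 cm/s.
8–10 s: v starts 17 cm/s; Δx = 17·2 + ½·-12·2² = 10 cm; v ends -7 cm/s.
x(10) = 1 + Σ Δx = 32.5 cm.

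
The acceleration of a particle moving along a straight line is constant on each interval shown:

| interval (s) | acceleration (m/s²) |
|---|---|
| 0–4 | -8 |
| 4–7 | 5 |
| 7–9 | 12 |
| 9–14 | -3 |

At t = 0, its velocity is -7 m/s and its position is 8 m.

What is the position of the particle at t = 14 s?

On each constant-a segment, Δv = aΔt and Δx = v₀Δt + ½aΔt²; chain segment to segment.
0–4 s: v starts -7 m/s; Δx = -7·4 + ½·-8·4² = -92 m; v ends -39 m/s.
4–7 s: v starts -39 m/s; Δx = -39·3 + ½·5·3² = -94.5 m; v ends -24 m/s.
7–9 s: v starts -24 m/s; Δx = -24·2 + ½·12·2² = -24 m; v ends 0 m/s.
9–14 s: v starts 0 m/s; Δx = 0·5 + ½·-3·5² = -37.5 m; v ends -15 m/s.
x(14) = 8 + Σ Δx = -240 m.

-240 m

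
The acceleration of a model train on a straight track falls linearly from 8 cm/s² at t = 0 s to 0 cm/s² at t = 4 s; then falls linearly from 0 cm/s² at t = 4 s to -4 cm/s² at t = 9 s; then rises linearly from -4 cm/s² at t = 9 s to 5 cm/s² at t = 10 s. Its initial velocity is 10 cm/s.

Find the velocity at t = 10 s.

Δv equals the area under the a-t graph; then v = v₀ + Δv.
0–4 s: ½(8 + 0)(4) = 16 cm/s
4–9 s: ½(0 + -4)(5) = -10 cm/s
9–10 s: ½(-4 + 5)(1) = 0.5 cm/s
Δv = 6.5 cm/s, so v(10) = 10 + (6.5) = 16.5 cm/s.

16.5 cm/s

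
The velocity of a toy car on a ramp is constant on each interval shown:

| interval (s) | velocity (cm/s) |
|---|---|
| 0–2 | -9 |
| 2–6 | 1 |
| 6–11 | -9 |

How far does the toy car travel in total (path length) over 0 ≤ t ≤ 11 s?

Distance (not displacement) is the total path length: add the absolute areas under v-t.
0–2 s: |-9| × 2 = 18 cm
2–6 s: |1| × 4 = 4 cm
6–11 s: |-9| × 5 = 45 cm
Total distance = 67 cm

67 cm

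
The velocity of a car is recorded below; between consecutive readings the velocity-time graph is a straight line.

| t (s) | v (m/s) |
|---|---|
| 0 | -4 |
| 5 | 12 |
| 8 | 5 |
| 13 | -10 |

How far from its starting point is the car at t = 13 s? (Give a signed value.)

33 m

Net displacement equals the area under the velocity-time graph (areas below the axis count negative).
0–5 s: ½(-4 + 12)(5) = 20 m
5–8 s: ½(12 + 5)(3) = 25.5 m
8–13 s: ½(5 + -10)(5) = -12.5 m
Net displacement = 33 m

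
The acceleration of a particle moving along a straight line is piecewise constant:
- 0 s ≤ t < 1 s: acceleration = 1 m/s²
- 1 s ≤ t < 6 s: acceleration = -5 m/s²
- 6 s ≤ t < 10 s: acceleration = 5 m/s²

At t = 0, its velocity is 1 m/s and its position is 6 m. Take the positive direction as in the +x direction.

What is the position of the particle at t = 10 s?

On each constant-a segment, Δv = aΔt and Δx = v₀Δt + ½aΔt²; chain segment to segment.
0–1 s: v starts 1 m/s; Δx = 1·1 + ½·1·1² = 1.5 m; v ends 2 m/s.
1–6 s: v starts 2 m/s; Δx = 2·5 + ½·-5·5² = -52.5 m; v ends -23 m/s.
6–10 s: v starts -23 m/s; Δx = -23·4 + ½·5·4² = -52 m; v ends -3 m/s.
x(10) = 6 + Σ Δx = -97 m.

-97 m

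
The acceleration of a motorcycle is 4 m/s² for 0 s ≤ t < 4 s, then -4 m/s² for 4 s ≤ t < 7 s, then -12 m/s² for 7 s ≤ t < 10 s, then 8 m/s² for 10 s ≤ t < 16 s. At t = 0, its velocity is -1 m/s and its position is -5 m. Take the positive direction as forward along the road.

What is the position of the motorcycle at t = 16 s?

On each constant-a segment, Δv = aΔt and Δx = v₀Δt + ½aΔt²; chain segment to segment.
0–4 s: v starts -1 m/s; Δx = -1·4 + ½·4·4² = 28 m; v ends 15 m/s.
4–7 s: v starts 15 m/s; Δx = 15·3 + ½·-4·3² = 27 m; v ends 3 m/s.
7–10 s: v starts 3 m/s; Δx = 3·3 + ½·-12·3² = -45 m; v ends -33 m/s.
10–16 s: v starts -33 m/s; Δx = -33·6 + ½·8·6² = -54 m; v ends 15 m/s.
x(16) = -5 + Σ Δx = -49 m.

-49 m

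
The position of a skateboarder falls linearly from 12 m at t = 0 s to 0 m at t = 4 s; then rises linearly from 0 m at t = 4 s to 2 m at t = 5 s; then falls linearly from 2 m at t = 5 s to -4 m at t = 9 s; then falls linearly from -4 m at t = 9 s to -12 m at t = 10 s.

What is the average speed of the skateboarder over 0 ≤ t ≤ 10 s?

2.8 m/s

Average speed = (total path length)/(elapsed time); on a piecewise-linear x-t graph the path length is Σ|Δx|.
0–4 s: |Δx| = |0 − 12| = 12 m
4–5 s: |Δx| = |2 − 0| = 2 m
5–9 s: |Δx| = |-4 − 2| = 6 m
9–10 s: |Δx| = |-12 − -4| = 8 m
Total path = 28 m; average speed = 28/10 = 2.8 m/s.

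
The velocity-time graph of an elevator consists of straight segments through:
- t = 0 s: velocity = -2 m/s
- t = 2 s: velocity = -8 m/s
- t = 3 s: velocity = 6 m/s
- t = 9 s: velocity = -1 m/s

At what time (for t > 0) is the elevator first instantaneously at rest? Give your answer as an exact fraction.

v changes sign on 2–3 s (from -8 to 6); the graph is linear there, so v = 0 at t = 2 + (8)·(3 − 2)/(6 − -8) = 18/7 s.

t = 18/7 s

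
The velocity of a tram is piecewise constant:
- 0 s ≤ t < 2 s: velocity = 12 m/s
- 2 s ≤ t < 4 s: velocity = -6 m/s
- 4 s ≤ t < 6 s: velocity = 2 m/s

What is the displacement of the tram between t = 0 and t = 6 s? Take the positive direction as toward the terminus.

16 m

Displacement is the signed area under the v-t curve.
0–2 s: 12 × 2 = 24 m
2–4 s: -6 × 2 = -12 m
4–6 s: 2 × 2 = 4 m
Net displacement = 16 m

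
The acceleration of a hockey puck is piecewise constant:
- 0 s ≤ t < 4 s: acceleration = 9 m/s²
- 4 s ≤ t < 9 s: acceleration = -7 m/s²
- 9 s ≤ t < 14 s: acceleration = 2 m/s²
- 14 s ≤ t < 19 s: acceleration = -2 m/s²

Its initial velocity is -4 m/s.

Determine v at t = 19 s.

-3 m/s

Δv equals the area under the a-t graph; then v = v₀ + Δv.
0–4 s: 9 × 4 = 36 m/s
4–9 s: -7 × 5 = -35 m/s
9–14 s: 2 × 5 = 10 m/s
14–19 s: -2 × 5 = -10 m/s
Δv = 1 m/s, so v(19) = -4 + (1) = -3 m/s.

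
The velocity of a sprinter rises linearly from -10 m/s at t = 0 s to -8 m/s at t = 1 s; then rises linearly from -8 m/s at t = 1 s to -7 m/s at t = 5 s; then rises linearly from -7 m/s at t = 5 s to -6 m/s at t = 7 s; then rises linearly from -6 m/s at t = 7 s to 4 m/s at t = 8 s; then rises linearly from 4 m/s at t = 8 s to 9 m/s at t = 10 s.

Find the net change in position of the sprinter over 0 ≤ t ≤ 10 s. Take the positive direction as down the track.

-40 m

Net displacement equals the area under the velocity-time graph (areas below the axis count negative).
0–1 s: ½(-10 + -8)(1) = -9 m
1–5 s: ½(-8 + -7)(4) = -30 m
5–7 s: ½(-7 + -6)(2) = -13 m
7–8 s: ½(-6 + 4)(1) = -1 m
8–10 s: ½(4 + 9)(2) = 13 m
Net displacement = -40 m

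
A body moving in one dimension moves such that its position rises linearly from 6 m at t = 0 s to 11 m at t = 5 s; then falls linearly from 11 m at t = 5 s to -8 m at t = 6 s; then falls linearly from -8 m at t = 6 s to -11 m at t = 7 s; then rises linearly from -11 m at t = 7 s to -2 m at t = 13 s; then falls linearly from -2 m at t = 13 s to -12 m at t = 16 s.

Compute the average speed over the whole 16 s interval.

Average speed = (total path length)/(elapsed time); on a piecewise-linear x-t graph the path length is Σ|Δx|.
0–5 s: |Δx| = |11 − 6| = 5 m
5–6 s: |Δx| = |-8 − 11| = 19 m
6–7 s: |Δx| = |-11 − -8| = 3 m
7–13 s: |Δx| = |-2 − -11| = 9 m
13–16 s: |Δx| = |-12 − -2| = 10 m
Total path = 46 m; average speed = 46/16 = 2.875 m/s.

2.875 m/s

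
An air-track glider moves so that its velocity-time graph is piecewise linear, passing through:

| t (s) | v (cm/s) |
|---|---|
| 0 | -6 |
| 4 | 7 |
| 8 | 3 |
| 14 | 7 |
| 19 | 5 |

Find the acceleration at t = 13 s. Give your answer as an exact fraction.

2/3 cm/s²

Acceleration is the slope of the v-t graph on 8–14 s: (7 − 3)/(14 − 8) = 2/3 cm/s².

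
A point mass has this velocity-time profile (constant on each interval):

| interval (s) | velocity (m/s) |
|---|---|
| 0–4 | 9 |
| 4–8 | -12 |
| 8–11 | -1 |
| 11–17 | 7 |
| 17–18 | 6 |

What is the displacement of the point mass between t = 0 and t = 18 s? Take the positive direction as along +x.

Net displacement equals the area under the velocity-time graph (areas below the axis count negative).
0–4 s: 9 × 4 = 36 m
4–8 s: -12 × 4 = -48 m
8–11 s: -1 × 3 = -3 m
11–17 s: 7 × 6 = 42 m
17–18 s: 6 × 1 = 6 m
Net displacement = 33 m

33 m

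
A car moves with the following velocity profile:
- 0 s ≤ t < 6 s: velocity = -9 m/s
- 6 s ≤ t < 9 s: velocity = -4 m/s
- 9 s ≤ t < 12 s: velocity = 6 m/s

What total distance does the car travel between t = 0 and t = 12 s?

Distance (not displacement) is the total path length: add the absolute areas under v-t.
0–6 s: |-9| × 6 = 54 m
6–9 s: |-4| × 3 = 12 m
9–12 s: |6| × 3 = 18 m
Total distance = 84 m

84 m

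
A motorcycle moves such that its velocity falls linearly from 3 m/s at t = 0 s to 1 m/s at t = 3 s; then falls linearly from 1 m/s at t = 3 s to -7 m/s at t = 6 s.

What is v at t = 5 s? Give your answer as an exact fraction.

On 3–6 s the graph is linear from 1 to -7 m/s: v(5) = 1 + (-7 − 1)·(5 − 3)/(6 − 3) = -13/3 m/s.

-13/3 m/s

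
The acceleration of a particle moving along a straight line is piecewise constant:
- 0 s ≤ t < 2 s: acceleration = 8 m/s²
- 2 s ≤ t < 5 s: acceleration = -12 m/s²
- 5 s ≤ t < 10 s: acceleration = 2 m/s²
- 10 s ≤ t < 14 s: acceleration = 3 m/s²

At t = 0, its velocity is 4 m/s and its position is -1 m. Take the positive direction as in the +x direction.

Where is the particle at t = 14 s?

-26 m

On each constant-a segment, Δv = aΔt and Δx = v₀Δt + ½aΔt²; chain segment to segment.
0–2 s: v starts 4 m/s; Δx = 4·2 + ½·8·2² = 24 m; v ends 20 m/s.
2–5 s: v starts 20 m/s; Δx = 20·3 + ½·-12·3² = 6 m; v ends -16 m/s.
5–10 s: v starts -16 m/s; Δx = -16·5 + ½·2·5² = -55 m; v ends -6 m/s.
10–14 s: v starts -6 m/s; Δx = -6·4 + ½·3·4² = 0 m; v ends 6 m/s.
x(14) = -1 + Σ Δx = -26 m.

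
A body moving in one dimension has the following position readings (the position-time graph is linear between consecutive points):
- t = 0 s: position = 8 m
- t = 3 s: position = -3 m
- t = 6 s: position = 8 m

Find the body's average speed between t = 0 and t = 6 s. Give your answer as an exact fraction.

Average speed = (total path length)/(elapsed time); on a piecewise-linear x-t graph the path length is Σ|Δx|.
0–3 s: |Δx| = |-3 − 8| = 11 m
3–6 s: |Δx| = |8 − -3| = 11 m
Total path = 22 m; average speed = 22/6 = 11/3 m/s.

11/3 m/s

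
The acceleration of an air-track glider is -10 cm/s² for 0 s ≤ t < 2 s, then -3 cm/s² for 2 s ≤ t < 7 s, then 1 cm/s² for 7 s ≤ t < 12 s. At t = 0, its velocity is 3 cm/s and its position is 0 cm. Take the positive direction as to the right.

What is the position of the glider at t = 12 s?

-284 cm

On each constant-a segment, Δv = aΔt and Δx = v₀Δt + ½aΔt²; chain segment to segment.
0–2 s: v starts 3 cm/s; Δx = 3·2 + ½·-10·2² = -14 cm; v ends -17 cm/s.
2–7 s: v starts -17 cm/s; Δx = -17·5 + ½·-3·5² = -122.5 cm; v ends -32 cm/s.
7–12 s: v starts -32 cm/s; Δx = -32·5 + ½·1·5² = -147.5 cm; v ends -27 cm/s.
x(12) = 0 + Σ Δx = -284 cm.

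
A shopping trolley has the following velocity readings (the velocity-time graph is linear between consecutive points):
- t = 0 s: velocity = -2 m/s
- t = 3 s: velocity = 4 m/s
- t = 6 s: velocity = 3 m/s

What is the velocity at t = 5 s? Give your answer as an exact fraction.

10/3 m/s

On 3–6 s the graph is linear from 4 to 3 m/s: v(5) = 4 + (3 − 4)·(5 − 3)/(6 − 3) = 10/3 m/s.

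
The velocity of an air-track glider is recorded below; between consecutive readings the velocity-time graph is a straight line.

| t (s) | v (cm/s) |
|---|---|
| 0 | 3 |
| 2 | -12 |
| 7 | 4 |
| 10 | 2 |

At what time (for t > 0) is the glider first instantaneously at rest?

v changes sign on 0–2 s (from 3 to -12); the graph is linear there, so v = 0 at t = 0 + (-3)·(2 − 0)/(-12 − 3) = 0.4 s.

t = 0.4 s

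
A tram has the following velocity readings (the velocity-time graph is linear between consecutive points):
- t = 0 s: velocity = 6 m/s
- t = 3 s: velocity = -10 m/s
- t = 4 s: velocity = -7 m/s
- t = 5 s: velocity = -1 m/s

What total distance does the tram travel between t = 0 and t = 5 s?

Total distance travelled is ∫|v| dt — sum the magnitudes of each area piece.
0–3 s: v = 0 at t = 1.125 s; triangle areas 3.375 + 9.375 = 12.75 m
3–4 s: |½(-10 + -7)(1)| = 8.5 m
4–5 s: |½(-7 + -1)(1)| = 4 m
Total distance = 25.25 m

25.25 m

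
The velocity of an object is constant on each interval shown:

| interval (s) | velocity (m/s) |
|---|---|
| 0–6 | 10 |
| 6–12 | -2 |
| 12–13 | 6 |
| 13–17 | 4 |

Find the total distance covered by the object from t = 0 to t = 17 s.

Total distance travelled is ∫|v| dt — sum the magnitudes of each area piece.
0–6 s: |10| × 6 = 60 m
6–12 s: |-2| × 6 = 12 m
12–13 s: |6| × 1 = 6 m
13–17 s: |4| × 4 = 16 m
Total distance = 94 m

94 m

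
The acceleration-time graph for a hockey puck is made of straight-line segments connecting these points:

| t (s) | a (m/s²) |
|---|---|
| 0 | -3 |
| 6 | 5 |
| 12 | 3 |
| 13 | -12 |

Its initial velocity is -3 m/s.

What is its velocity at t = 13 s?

Δv equals the area under the a-t graph; then v = v₀ + Δv.
0–6 s: ½(-3 + 5)(6) = 6 m/s
6–12 s: ½(5 + 3)(6) = 24 m/s
12–13 s: ½(3 + -12)(1) = -4.5 m/s
Δv = 25.5 m/s, so v(13) = -3 + (25.5) = 22.5 m/s.

22.5 m/s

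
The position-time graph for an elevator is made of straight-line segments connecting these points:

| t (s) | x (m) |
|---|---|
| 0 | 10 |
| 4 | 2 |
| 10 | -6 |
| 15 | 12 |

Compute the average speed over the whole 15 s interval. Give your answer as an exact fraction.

34/15 m/s

Average speed = (total path length)/(elapsed time); on a piecewise-linear x-t graph the path length is Σ|Δx|.
0–4 s: |Δx| = |2 − 10| = 8 m
4–10 s: |Δx| = |-6 − 2| = 8 m
10–15 s: |Δx| = |12 − -6| = 18 m
Total path = 34 m; average speed = 34/15 = 34/15 m/s.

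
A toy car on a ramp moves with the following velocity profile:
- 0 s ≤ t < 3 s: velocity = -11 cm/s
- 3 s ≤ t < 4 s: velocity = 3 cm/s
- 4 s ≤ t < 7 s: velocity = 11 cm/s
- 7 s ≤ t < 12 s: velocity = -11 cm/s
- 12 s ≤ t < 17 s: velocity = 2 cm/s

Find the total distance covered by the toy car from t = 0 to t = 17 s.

Distance (not displacement) is the total path length: add the absolute areas under v-t.
0–3 s: |-11| × 3 = 33 cm
3–4 s: |3| × 1 = 3 cm
4–7 s: |11| × 3 = 33 cm
7–12 s: |-11| × 5 = 55 cm
12–17 s: |2| × 5 = 10 cm
Total distance = 134 cm

134 cm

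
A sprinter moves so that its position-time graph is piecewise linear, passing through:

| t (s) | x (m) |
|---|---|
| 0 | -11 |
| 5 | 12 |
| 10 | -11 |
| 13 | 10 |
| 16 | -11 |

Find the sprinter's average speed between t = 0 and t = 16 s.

5.5 m/s

Average speed = (total path length)/(elapsed time); on a piecewise-linear x-t graph the path length is Σ|Δx|.
0–5 s: |Δx| = |12 − -11| = 23 m
5–10 s: |Δx| = |-11 − 12| = 23 m
10–13 s: |Δx| = |10 − -11| = 21 m
13–16 s: |Δx| = |-11 − 10| = 21 m
Total path = 88 m; average speed = 88/16 = 5.5 m/s.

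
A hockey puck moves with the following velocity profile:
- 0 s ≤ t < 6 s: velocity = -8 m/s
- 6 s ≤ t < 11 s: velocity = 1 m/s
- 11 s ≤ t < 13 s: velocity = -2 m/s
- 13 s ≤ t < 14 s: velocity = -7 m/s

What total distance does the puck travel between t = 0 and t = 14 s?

64 m

Total distance travelled is ∫|v| dt — sum the magnitudes of each area piece.
0–6 s: |-8| × 6 = 48 m
6–11 s: |1| × 5 = 5 m
11–13 s: |-2| × 2 = 4 m
13–14 s: |-7| × 1 = 7 m
Total distance = 64 m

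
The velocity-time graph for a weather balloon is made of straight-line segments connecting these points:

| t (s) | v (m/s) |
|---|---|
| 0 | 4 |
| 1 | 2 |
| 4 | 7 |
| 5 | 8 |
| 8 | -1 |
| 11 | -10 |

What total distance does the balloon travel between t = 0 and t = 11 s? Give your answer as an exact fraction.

154/3 m

Total distance travelled is ∫|v| dt — sum the magnitudes of each area piece.
0–1 s: |½(4 + 2)(1)| = 3 m
1–4 s: |½(2 + 7)(3)| = 13.5 m
4–5 s: |½(7 + 8)(1)| = 7.5 m
5–8 s: v = 0 at t = 23/3 s; triangle areas 32/3 + 1/6 = 65/6 m
8–11 s: |½(-1 + -10)(3)| = 16.5 m
Total distance = 154/3 m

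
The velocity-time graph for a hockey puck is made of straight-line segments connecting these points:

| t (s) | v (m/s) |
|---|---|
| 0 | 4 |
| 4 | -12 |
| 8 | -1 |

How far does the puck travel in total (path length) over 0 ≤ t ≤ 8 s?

Total distance travelled is ∫|v| dt — sum the magnitudes of each area piece.
0–4 s: v = 0 at t = 1 s; triangle areas 2 + 18 = 20 m
4–8 s: |½(-12 + -1)(4)| = 26 m
Total distance = 46 m

46 m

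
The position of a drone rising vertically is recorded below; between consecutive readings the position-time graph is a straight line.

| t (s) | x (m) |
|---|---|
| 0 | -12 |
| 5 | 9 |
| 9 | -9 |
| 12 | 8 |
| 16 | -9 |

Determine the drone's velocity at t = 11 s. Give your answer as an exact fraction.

17/3 m/s

Velocity is the slope of the x-t graph on 9–12 s: (8 − -9)/(12 − 9) = 17/3 m/s.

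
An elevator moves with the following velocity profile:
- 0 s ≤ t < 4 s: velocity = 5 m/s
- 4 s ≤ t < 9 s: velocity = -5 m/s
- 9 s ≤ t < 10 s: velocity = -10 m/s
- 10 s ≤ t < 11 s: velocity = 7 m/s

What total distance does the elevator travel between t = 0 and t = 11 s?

Total distance travelled is ∫|v| dt — sum the magnitudes of each area piece.
0–4 s: |5| × 4 = 20 m
4–9 s: |-5| × 5 = 25 m
9–10 s: |-10| × 1 = 10 m
10–11 s: |7| × 1 = 7 m
Total distance = 62 m

62 m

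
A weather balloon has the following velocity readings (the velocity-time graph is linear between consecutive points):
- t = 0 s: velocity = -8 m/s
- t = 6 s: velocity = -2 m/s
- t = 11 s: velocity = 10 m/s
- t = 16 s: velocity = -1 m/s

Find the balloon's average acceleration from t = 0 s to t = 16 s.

0.4375 m/s²

Average acceleration = Δv/Δt = (-1 − -8)/(16 − 0) = 0.4375 m/s².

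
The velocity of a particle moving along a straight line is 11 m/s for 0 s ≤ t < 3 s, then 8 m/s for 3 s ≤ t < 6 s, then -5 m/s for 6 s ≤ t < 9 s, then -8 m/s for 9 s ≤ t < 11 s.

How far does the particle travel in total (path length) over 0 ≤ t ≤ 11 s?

Distance (not displacement) is the total path length: add the absolute areas under v-t.
0–3 s: |11| × 3 = 33 m
3–6 s: |8| × 3 = 24 m
6–9 s: |-5| × 3 = 15 m
9–11 s: |-8| × 2 = 16 m
Total distance = 88 m

88 m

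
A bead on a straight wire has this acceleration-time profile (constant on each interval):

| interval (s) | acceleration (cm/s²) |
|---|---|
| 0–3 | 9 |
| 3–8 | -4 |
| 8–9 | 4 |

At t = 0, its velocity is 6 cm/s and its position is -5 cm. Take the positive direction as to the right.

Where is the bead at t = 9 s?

183.5 cm

On each constant-a segment, Δv = aΔt and Δx = v₀Δt + ½aΔt²; chain segment to segment.
0–3 s: v starts 6 cm/s; Δx = 6·3 + ½·9·3² = 58.5 cm; v ends 33 cm/s.
3–8 s: v starts 33 cm/s; Δx = 33·5 + ½·-4·5² = 115 cm; v ends 13 cm/s.
8–9 s: v starts 13 cm/s; Δx = 13·1 + ½·4·1² = 15 cm; v ends 17 cm/s.
x(9) = -5 + Σ Δx = 183.5 cm.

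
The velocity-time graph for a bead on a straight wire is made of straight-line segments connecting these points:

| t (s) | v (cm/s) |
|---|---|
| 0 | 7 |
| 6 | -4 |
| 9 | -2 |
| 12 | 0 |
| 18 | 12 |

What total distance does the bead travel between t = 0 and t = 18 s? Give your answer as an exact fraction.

Total distance travelled is ∫|v| dt — sum the magnitudes of each area piece.
0–6 s: v = 0 at t = 42/11 s; triangle areas 147/11 + 48/11 = 195/11 cm
6–9 s: |½(-4 + -2)(3)| = 9 cm
9–12 s: |½(-2 + 0)(3)| = 3 cm
12–18 s: |½(0 + 12)(6)| = 36 cm
Total distance = 723/11 cm

723/11 cm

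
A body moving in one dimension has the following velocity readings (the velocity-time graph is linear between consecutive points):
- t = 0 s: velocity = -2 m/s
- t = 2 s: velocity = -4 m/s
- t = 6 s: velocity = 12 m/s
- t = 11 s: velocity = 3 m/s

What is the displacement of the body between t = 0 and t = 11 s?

Net displacement equals the area under the velocity-time graph (areas below the axis count negative).
0–2 s: ½(-2 + -4)(2) = -6 m
2–6 s: ½(-4 + 12)(4) = 16 m
6–11 s: ½(12 + 3)(5) = 37.5 m
Net displacement = 47.5 m

47.5 m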